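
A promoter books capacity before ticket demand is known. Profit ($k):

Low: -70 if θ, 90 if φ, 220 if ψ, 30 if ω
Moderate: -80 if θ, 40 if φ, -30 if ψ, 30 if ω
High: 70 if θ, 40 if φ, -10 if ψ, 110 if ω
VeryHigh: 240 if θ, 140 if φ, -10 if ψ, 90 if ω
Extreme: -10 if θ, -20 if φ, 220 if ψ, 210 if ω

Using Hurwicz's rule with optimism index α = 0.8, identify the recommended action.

VeryHigh

Low: 0.8·220 + 0.2·(-70) = 162
Moderate: 0.8·40 + 0.2·(-80) = 16
High: 0.8·110 + 0.2·(-10) = 86
VeryHigh: 0.8·240 + 0.2·(-10) = 190
Extreme: 0.8·220 + 0.2·(-20) = 172
Highest Hurwicz score = 190 → VeryHigh.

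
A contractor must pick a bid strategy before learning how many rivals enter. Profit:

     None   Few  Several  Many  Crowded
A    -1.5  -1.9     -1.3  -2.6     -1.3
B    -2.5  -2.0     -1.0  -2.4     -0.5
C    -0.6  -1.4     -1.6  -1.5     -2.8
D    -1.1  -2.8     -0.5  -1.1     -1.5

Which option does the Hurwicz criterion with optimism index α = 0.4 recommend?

A: 0.4·(-1.3) + 0.6·(-2.6) = -2.08
B: 0.4·(-0.5) + 0.6·(-2.5) = -1.7
C: 0.4·(-0.6) + 0.6·(-2.8) = -1.92
D: 0.4·(-0.5) + 0.6·(-2.8) = -1.88
Highest Hurwicz score = -1.7 → B.

B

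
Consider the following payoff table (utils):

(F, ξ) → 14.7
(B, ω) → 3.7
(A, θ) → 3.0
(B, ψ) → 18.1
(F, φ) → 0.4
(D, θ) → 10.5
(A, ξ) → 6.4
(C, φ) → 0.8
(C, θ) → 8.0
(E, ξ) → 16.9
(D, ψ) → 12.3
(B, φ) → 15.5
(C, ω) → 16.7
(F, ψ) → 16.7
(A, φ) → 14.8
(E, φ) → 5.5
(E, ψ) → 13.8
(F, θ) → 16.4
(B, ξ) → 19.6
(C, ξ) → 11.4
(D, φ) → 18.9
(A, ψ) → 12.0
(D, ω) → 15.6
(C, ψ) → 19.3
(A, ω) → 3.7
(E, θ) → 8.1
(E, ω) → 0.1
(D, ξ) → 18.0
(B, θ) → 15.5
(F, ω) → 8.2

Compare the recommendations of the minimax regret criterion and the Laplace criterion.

minimax regret → D; laplace → D (agree)

Column bests: θ=16.4, φ=18.9, ψ=19.3, ω=16.7, ξ=19.6.
A regrets: 13.4, 4.1, 7.3, 13.0, 13.2 → max 13.4
B regrets: 0.9, 3.4, 1.2, 13.0, 0.0 → max 13.0
C regrets: 8.4, 18.1, 0.0, 0.0, 8.2 → max 18.1
D regrets: 5.9, 0.0, 7.0, 1.1, 1.6 → max 7.0
E regrets: 8.3, 13.4, 5.5, 16.6, 2.7 → max 16.6
F regrets: 0.0, 18.5, 2.6, 8.5, 4.9 → max 18.5
Smallest max regret = 7.0 → D.
Row averages: A=7.98, B=14.48, C=11.24, D=15.06, E=8.88, F=11.28
Highest average = 15.06 → D.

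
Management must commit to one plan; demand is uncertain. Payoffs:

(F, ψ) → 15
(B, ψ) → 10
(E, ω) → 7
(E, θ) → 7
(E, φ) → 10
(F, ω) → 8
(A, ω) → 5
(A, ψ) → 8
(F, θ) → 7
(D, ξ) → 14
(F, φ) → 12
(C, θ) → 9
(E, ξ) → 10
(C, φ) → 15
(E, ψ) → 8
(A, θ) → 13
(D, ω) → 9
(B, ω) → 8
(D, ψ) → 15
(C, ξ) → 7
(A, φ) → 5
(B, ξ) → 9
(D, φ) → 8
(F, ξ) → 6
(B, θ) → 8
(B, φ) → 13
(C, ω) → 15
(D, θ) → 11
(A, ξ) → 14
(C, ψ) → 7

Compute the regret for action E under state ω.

Best payoff under ω is 15.
Regret = 15 − 7 = 8.

8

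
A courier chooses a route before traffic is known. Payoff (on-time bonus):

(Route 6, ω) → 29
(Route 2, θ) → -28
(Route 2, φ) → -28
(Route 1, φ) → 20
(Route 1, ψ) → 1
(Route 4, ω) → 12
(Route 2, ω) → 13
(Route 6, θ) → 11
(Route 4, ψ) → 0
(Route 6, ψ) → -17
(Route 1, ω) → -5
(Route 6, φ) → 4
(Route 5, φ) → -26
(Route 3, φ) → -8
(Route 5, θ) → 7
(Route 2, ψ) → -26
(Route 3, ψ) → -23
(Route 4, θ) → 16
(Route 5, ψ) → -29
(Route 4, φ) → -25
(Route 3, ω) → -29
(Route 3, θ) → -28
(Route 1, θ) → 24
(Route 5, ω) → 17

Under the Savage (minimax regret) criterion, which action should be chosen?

Column bests: θ=24, φ=20, ψ=1, ω=29.
Route 1 regrets: 0, 0, 0, 34 → max 34
Route 2 regrets: 52, 48, 27, 16 → max 52
Route 3 regrets: 52, 28, 24, 58 → max 58
Route 4 regrets: 8, 45, 1, 17 → max 45
Route 5 regrets: 17, 46, 30, 12 → max 46
Route 6 regrets: 13, 16, 18, 0 → max 18
Smallest max regret = 18 → Route 6.

Route 6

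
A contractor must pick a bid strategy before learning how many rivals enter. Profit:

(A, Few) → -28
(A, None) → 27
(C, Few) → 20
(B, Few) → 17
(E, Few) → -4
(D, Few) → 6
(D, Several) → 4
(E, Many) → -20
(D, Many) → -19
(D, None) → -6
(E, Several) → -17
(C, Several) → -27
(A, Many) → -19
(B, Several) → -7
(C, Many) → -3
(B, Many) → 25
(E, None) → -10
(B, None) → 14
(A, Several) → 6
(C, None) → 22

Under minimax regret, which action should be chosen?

B

Column bests: None=27, Few=20, Several=6, Many=25.
A regrets: 0, 48, 0, 44 → max 48
B regrets: 13, 3, 13, 0 → max 13
C regrets: 5, 0, 33, 28 → max 33
D regrets: 33, 14, 2, 44 → max 44
E regrets: 37, 24, 23, 45 → max 45
Smallest max regret = 13 → B.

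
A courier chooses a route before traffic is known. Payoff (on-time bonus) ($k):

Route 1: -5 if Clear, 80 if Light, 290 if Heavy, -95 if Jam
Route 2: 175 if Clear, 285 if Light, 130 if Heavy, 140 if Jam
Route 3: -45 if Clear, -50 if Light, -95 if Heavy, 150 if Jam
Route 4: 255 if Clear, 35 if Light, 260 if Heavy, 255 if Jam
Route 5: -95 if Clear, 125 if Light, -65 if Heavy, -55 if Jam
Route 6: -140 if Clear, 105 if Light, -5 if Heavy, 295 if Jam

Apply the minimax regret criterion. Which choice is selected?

Route 2

Column bests: Clear=255, Light=285, Heavy=290, Jam=295.
Route 1 regrets: 260, 205, 0, 390 → max 390
Route 2 regrets: 80, 0, 160, 155 → max 160
Route 3 regrets: 300, 335, 385, 145 → max 385
Route 4 regrets: 0, 250, 30, 40 → max 250
Route 5 regrets: 350, 160, 355, 350 → max 355
Route 6 regrets: 395, 180, 295, 0 → max 395
Smallest max regret = 160 → Route 2.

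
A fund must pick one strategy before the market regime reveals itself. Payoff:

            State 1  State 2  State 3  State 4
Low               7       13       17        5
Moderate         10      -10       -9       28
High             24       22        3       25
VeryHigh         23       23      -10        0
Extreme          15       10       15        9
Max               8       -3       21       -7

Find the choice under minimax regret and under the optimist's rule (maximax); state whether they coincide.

Column bests: State 1=24, State 2=23, State 3=21, State 4=28.
Low regrets: 17, 10, 4, 23 → max 23
Moderate regrets: 14, 33, 30, 0 → max 33
High regrets: 0, 1, 18, 3 → max 18
VeryHigh regrets: 1, 0, 31, 28 → max 31
Extreme regrets: 9, 13, 6, 19 → max 19
Max regrets: 16, 26, 0, 35 → max 35
Smallest max regret = 18 → High.
Row maxima: Low=17, Moderate=28, High=25, VeryHigh=23, Extreme=15, Max=21
Best best-case = 28 → Moderate.

minimax regret → High; maximax → Moderate (disagree)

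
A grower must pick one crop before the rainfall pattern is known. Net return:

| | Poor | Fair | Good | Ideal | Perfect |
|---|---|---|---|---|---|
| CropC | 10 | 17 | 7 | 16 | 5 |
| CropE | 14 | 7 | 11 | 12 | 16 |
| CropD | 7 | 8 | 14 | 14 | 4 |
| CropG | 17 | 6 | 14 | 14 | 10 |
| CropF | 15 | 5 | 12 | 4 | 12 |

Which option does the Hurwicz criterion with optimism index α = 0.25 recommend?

CropE

CropC: 0.25·17 + 0.75·5 = 8
CropE: 0.25·16 + 0.75·7 = 9.25
CropD: 0.25·14 + 0.75·4 = 6.5
CropG: 0.25·17 + 0.75·6 = 8.75
CropF: 0.25·15 + 0.75·4 = 6.75
Highest Hurwicz score = 9.25 → CropE.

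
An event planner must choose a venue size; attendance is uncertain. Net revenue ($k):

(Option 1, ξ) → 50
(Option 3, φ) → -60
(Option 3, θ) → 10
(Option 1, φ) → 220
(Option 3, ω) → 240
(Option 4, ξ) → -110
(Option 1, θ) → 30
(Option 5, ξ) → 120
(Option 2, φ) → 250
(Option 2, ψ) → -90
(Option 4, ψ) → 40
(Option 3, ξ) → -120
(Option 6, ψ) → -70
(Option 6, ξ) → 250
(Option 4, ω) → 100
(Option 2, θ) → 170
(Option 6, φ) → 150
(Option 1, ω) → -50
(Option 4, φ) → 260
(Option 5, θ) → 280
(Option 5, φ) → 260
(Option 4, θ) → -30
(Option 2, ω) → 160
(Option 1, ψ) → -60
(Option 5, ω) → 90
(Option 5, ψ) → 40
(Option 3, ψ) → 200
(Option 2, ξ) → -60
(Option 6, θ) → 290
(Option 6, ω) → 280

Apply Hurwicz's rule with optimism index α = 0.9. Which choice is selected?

Option 1: 0.9·220 + 0.1·(-60) = 192
Option 2: 0.9·250 + 0.1·(-90) = 216
Option 3: 0.9·240 + 0.1·(-120) = 204
Option 4: 0.9·260 + 0.1·(-110) = 223
Option 5: 0.9·280 + 0.1·40 = 256
Option 6: 0.9·290 + 0.1·(-70) = 254
Highest Hurwicz score = 256 → Option 5.

Option 5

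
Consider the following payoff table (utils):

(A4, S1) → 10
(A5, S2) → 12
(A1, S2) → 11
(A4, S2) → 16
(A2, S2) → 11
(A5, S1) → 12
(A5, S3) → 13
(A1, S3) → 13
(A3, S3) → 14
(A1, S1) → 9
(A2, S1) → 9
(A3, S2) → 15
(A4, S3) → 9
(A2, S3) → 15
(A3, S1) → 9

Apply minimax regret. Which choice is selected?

Column bests: S1=12, S2=16, S3=15.
A1 regrets: 3, 5, 2 → max 5
A2 regrets: 3, 5, 0 → max 5
A3 regrets: 3, 1, 1 → max 3
A4 regrets: 2, 0, 6 → max 6
A5 regrets: 0, 4, 2 → max 4
Smallest max regret = 3 → A3.

A3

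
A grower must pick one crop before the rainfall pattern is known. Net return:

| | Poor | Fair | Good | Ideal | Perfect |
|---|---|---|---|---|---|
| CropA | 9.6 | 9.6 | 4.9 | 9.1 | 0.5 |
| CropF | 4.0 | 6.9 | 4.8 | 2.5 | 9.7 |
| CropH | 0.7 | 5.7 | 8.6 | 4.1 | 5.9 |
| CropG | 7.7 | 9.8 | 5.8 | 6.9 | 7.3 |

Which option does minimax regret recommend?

Column bests: Poor=9.6, Fair=9.8, Good=8.6, Ideal=9.1, Perfect=9.7.
CropA regrets: 0.0, 0.2, 3.7, 0.0, 9.2 → max 9.2
CropF regrets: 5.6, 2.9, 3.8, 6.6, 0.0 → max 6.6
CropH regrets: 8.9, 4.1, 0.0, 5.0, 3.8 → max 8.9
CropG regrets: 1.9, 0.0, 2.8, 2.2, 2.4 → max 2.8
Smallest max regret = 2.8 → CropG.

CropG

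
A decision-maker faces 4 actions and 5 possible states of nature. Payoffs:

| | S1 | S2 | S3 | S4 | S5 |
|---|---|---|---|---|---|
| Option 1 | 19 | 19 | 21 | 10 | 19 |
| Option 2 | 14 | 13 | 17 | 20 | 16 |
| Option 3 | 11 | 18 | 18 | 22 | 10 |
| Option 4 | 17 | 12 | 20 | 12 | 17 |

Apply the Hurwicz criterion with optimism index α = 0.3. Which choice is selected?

Option 2

Option 1: 0.3·21 + 0.7·10 = 13.3
Option 2: 0.3·20 + 0.7·13 = 15.1
Option 3: 0.3·22 + 0.7·10 = 13.6
Option 4: 0.3·20 + 0.7·12 = 14.4
Highest Hurwicz score = 15.1 → Option 2.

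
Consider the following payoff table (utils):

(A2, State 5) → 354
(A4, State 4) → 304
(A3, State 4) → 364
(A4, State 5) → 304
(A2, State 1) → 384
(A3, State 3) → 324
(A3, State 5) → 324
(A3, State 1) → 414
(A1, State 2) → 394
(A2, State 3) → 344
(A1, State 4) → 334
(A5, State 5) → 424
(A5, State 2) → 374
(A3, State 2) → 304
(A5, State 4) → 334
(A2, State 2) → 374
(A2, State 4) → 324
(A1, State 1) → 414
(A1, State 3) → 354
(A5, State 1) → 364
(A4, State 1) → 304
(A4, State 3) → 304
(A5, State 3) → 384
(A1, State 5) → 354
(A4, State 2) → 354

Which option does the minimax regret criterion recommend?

A5

Column bests: State 1=414, State 2=394, State 3=384, State 4=364, State 5=424.
A1 regrets: 0, 0, 30, 30, 70 → max 70
A2 regrets: 30, 20, 40, 40, 70 → max 70
A3 regrets: 0, 90, 60, 0, 100 → max 100
A4 regrets: 110, 40, 80, 60, 120 → max 120
A5 regrets: 50, 20, 0, 30, 0 → max 50
Smallest max regret = 50 → A5.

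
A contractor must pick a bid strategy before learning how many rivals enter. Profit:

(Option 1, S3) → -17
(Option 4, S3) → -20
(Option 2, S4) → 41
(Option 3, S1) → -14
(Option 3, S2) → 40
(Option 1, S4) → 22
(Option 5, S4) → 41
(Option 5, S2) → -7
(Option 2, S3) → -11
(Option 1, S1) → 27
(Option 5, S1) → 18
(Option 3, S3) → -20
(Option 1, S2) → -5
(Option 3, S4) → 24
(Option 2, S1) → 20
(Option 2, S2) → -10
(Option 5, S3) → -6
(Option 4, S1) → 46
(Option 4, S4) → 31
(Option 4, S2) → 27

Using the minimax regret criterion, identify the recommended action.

Column bests: S1=46, S2=40, S3=-6, S4=41.
Option 1 regrets: 19, 45, 11, 19 → max 45
Option 2 regrets: 26, 50, 5, 0 → max 50
Option 3 regrets: 60, 0, 14, 17 → max 60
Option 4 regrets: 0, 13, 14, 10 → max 14
Option 5 regrets: 28, 47, 0, 0 → max 47
Smallest max regret = 14 → Option 4.

Option 4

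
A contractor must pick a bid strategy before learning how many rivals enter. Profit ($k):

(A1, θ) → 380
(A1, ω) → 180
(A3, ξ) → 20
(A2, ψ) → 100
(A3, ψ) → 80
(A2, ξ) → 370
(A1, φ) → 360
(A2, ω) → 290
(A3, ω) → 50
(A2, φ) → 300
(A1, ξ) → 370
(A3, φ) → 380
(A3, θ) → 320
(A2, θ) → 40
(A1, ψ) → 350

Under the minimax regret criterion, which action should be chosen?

Column bests: θ=380, φ=380, ψ=350, ω=290, ξ=370.
A1 regrets: 0, 20, 0, 110, 0 → max 110
A2 regrets: 340, 80, 250, 0, 0 → max 340
A3 regrets: 60, 0, 270, 240, 350 → max 350
Smallest max regret = 110 → A1.

A1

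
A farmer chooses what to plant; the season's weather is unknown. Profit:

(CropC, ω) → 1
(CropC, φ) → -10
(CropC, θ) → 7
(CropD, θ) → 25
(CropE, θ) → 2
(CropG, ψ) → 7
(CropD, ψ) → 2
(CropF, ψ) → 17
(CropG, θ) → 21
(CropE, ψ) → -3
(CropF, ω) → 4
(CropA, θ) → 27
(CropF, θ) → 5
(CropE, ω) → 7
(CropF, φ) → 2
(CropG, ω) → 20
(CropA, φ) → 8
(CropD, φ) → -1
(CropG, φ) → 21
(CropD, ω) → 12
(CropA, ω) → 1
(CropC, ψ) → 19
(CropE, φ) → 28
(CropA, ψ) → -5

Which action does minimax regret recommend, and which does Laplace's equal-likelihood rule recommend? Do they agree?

Column bests: θ=27, φ=28, ψ=19, ω=20.
CropC regrets: 20, 38, 0, 19 → max 38
CropG regrets: 6, 7, 12, 0 → max 12
CropF regrets: 22, 26, 2, 16 → max 26
CropD regrets: 2, 29, 17, 8 → max 29
CropE regrets: 25, 0, 22, 13 → max 25
CropA regrets: 0, 20, 24, 19 → max 24
Smallest max regret = 12 → CropG.
Row averages: CropC=4.25, CropG=17.25, CropF=7, CropD=9.5, CropE=8.5, CropA=7.75
Highest average = 17.25 → CropG.

minimax regret → CropG; laplace → CropG (agree)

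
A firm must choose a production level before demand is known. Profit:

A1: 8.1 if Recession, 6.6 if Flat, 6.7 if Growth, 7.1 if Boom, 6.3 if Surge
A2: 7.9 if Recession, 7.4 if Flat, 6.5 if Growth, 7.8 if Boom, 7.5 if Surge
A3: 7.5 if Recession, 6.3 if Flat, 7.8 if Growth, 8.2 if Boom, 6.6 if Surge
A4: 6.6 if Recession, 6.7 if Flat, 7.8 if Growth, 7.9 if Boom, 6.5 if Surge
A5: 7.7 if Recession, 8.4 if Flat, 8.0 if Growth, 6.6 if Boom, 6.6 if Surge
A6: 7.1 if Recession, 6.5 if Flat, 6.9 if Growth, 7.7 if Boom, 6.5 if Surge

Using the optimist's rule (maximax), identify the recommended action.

A5

Row maxima: A1=8.1, A2=7.9, A3=8.2, A4=7.9, A5=8.4, A6=7.7
Best best-case = 8.4 → A5.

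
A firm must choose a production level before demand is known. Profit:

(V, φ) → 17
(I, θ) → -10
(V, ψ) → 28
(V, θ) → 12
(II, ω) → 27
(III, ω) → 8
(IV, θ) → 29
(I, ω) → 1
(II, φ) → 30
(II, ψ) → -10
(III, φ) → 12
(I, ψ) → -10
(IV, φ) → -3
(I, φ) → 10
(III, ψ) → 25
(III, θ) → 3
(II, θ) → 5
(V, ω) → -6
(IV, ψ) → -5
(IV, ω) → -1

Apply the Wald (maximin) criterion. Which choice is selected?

Row minima: I=-10, II=-10, III=3, IV=-5, V=-6
Best worst-case = 3 → III.

III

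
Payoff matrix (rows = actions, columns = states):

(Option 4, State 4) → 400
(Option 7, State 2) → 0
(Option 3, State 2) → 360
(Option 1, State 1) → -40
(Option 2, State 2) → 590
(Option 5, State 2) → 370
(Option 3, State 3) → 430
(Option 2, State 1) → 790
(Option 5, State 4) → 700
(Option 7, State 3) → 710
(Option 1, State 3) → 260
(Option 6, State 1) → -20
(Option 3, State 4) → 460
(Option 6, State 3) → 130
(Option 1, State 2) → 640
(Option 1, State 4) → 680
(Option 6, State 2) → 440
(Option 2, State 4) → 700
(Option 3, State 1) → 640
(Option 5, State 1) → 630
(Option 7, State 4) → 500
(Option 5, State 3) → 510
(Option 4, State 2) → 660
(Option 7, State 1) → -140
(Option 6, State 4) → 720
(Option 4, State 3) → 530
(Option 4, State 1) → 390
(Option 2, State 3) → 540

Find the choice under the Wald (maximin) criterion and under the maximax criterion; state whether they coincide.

maximin → Option 2; maximax → Option 2 (agree)

Row minima: Option 1=-40, Option 2=540, Option 3=360, Option 4=390, Option 5=370, Option 6=-20, Option 7=-140
Best worst-case = 540 → Option 2.
Row maxima: Option 1=680, Option 2=790, Option 3=640, Option 4=660, Option 5=700, Option 6=720, Option 7=710
Best best-case = 790 → Option 2.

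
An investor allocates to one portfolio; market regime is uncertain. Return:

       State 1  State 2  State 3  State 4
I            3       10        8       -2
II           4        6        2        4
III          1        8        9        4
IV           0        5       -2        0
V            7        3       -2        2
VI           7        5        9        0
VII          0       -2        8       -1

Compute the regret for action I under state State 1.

4

Best payoff under State 1 is 7.
Regret = 7 − 3 = 4.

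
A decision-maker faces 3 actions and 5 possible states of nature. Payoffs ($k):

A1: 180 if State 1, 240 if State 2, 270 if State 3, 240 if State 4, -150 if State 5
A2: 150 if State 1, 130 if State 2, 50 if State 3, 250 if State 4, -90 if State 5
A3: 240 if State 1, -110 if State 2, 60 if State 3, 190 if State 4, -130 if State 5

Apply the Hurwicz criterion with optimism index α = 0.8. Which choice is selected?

A1

A1: 0.8·270 + 0.2·(-150) = 186
A2: 0.8·250 + 0.2·(-90) = 182
A3: 0.8·240 + 0.2·(-130) = 166
Highest Hurwicz score = 186 → A1.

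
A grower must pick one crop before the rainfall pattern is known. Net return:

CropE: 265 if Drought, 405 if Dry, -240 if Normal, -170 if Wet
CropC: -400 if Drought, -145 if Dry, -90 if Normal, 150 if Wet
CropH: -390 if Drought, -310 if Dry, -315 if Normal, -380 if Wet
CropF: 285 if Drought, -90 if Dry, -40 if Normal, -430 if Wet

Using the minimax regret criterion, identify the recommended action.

CropE

Column bests: Drought=285, Dry=405, Normal=-40, Wet=150.
CropE regrets: 20, 0, 200, 320 → max 320
CropC regrets: 685, 550, 50, 0 → max 685
CropH regrets: 675, 715, 275, 530 → max 715
CropF regrets: 0, 495, 0, 580 → max 580
Smallest max regret = 320 → CropE.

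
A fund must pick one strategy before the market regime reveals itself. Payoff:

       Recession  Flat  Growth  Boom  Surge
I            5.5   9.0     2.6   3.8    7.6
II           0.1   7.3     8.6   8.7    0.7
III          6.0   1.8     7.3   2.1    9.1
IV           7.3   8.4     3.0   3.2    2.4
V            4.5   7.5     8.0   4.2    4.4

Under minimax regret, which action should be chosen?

V

Column bests: Recession=7.3, Flat=9.0, Growth=8.6, Boom=8.7, Surge=9.1.
I regrets: 1.8, 0.0, 6.0, 4.9, 1.5 → max 6.0
II regrets: 7.2, 1.7, 0.0, 0.0, 8.4 → max 8.4
III regrets: 1.3, 7.2, 1.3, 6.6, 0.0 → max 7.2
IV regrets: 0.0, 0.6, 5.6, 5.5, 6.7 → max 6.7
V regrets: 2.8, 1.5, 0.6, 4.5, 4.7 → max 4.7
Smallest max regret = 4.7 → V.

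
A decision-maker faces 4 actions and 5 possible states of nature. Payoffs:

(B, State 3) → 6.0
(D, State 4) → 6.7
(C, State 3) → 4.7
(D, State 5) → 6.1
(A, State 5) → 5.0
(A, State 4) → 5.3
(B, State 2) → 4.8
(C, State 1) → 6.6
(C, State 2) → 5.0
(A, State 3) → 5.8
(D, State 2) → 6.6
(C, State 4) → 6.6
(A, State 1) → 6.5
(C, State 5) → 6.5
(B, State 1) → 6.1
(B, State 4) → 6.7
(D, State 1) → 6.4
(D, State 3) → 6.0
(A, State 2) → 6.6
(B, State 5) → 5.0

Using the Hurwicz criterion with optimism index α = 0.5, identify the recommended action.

A: 0.5·6.6 + 0.5·5.0 = 5.8
B: 0.5·6.7 + 0.5·4.8 = 5.75
C: 0.5·6.6 + 0.5·4.7 = 5.65
D: 0.5·6.7 + 0.5·6.0 = 6.35
Highest Hurwicz score = 6.35 → D.

D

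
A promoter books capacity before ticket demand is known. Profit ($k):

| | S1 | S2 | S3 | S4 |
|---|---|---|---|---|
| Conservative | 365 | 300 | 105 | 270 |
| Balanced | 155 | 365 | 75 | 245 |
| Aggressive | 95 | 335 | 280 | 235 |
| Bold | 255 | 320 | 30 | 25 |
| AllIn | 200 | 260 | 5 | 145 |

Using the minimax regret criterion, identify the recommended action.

Column bests: S1=365, S2=365, S3=280, S4=270.
Conservative regrets: 0, 65, 175, 0 → max 175
Balanced regrets: 210, 0, 205, 25 → max 210
Aggressive regrets: 270, 30, 0, 35 → max 270
Bold regrets: 110, 45, 250, 245 → max 250
AllIn regrets: 165, 105, 275, 125 → max 275
Smallest max regret = 175 → Conservative.

Conservative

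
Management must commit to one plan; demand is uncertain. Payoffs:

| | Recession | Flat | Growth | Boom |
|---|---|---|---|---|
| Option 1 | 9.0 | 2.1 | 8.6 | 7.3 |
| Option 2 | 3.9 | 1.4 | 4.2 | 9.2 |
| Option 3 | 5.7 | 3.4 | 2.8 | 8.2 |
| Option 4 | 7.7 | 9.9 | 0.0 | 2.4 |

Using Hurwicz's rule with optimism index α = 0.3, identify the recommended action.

Option 3

Option 1: 0.3·9.0 + 0.7·2.1 = 4.17
Option 2: 0.3·9.2 + 0.7·1.4 = 3.74
Option 3: 0.3·8.2 + 0.7·2.8 = 4.42
Option 4: 0.3·9.9 + 0.7·0.0 = 2.97
Highest Hurwicz score = 4.42 → Option 3.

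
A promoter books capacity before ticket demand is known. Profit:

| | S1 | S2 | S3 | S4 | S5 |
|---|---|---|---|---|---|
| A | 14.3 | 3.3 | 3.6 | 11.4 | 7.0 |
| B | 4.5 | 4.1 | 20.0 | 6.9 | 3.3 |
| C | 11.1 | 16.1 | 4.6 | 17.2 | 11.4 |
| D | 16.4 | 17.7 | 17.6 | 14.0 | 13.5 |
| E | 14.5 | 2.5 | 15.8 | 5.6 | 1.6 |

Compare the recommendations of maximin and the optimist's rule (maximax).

Row minima: A=3.3, B=3.3, C=4.6, D=13.5, E=1.6
Best worst-case = 13.5 → D.
Row maxima: A=14.3, B=20.0, C=17.2, D=17.7, E=15.8
Best best-case = 20.0 → B.

maximin → D; maximax → B (disagree)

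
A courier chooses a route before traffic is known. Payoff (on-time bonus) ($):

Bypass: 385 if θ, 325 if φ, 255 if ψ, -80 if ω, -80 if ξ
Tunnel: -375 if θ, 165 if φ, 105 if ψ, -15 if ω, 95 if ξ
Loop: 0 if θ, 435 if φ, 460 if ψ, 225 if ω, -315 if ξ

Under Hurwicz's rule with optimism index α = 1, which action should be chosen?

Bypass: 1·385 + 0·(-80) = 385
Tunnel: 1·165 + 0·(-375) = 165
Loop: 1·460 + 0·(-315) = 460
Highest Hurwicz score = 460 → Loop.

Loop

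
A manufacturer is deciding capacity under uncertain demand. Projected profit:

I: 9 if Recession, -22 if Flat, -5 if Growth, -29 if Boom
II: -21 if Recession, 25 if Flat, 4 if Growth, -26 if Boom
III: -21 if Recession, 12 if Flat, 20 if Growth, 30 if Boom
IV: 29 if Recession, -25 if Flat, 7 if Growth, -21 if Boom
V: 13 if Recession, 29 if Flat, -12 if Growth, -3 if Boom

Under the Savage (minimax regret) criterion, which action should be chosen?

Column bests: Recession=29, Flat=29, Growth=20, Boom=30.
I regrets: 20, 51, 25, 59 → max 59
II regrets: 50, 4, 16, 56 → max 56
III regrets: 50, 17, 0, 0 → max 50
IV regrets: 0, 54, 13, 51 → max 54
V regrets: 16, 0, 32, 33 → max 33
Smallest max regret = 33 → V.

V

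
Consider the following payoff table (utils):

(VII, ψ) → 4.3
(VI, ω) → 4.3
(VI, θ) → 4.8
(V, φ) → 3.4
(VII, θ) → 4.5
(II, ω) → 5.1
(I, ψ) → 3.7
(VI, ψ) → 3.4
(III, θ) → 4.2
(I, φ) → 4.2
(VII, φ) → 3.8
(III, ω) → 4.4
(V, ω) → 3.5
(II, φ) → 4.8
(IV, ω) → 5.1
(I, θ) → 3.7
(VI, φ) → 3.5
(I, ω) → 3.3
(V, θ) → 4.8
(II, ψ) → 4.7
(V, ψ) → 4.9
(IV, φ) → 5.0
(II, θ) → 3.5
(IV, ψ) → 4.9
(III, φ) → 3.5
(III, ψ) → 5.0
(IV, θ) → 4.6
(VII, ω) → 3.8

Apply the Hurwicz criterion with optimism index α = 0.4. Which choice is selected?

I: 0.4·4.2 + 0.6·3.3 = 3.66
II: 0.4·5.1 + 0.6·3.5 = 4.14
III: 0.4·5.0 + 0.6·3.5 = 4.1
IV: 0.4·5.1 + 0.6·4.6 = 4.8
V: 0.4·4.9 + 0.6·3.4 = 4
VI: 0.4·4.8 + 0.6·3.4 = 3.96
VII: 0.4·4.5 + 0.6·3.8 = 4.08
Highest Hurwicz score = 4.8 → IV.

IV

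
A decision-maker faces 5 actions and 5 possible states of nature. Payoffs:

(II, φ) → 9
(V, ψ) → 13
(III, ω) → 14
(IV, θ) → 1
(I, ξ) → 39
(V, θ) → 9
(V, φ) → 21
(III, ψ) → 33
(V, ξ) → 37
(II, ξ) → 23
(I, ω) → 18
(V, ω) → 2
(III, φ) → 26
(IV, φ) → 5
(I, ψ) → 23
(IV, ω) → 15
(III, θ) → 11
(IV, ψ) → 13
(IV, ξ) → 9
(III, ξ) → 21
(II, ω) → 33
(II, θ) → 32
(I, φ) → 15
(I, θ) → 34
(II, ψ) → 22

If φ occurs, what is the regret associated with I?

Best payoff under φ is 26.
Regret = 26 − 15 = 11.

11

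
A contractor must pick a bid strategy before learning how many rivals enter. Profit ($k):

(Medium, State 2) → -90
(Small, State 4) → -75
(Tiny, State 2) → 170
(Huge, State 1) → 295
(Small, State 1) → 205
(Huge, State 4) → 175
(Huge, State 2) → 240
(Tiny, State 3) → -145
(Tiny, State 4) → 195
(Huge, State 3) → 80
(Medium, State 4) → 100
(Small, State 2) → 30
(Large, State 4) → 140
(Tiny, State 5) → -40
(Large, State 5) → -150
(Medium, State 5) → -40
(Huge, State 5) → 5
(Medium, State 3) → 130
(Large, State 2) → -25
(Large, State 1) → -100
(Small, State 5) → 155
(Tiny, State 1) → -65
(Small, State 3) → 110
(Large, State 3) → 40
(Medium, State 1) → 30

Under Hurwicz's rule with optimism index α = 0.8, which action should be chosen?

Huge

Tiny: 0.8·195 + 0.2·(-145) = 127
Small: 0.8·205 + 0.2·(-75) = 149
Medium: 0.8·130 + 0.2·(-90) = 86
Large: 0.8·140 + 0.2·(-150) = 82
Huge: 0.8·295 + 0.2·5 = 237
Highest Hurwicz score = 237 → Huge.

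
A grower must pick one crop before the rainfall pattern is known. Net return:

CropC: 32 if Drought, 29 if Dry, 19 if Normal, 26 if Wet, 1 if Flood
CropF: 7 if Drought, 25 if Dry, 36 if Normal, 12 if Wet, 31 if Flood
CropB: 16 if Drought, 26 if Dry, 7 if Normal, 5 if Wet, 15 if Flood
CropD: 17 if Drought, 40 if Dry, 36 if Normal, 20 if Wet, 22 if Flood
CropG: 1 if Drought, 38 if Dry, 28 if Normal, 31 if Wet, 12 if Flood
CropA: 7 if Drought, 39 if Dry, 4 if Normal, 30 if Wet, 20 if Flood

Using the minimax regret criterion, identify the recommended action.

Column bests: Drought=32, Dry=40, Normal=36, Wet=31, Flood=31.
CropC regrets: 0, 11, 17, 5, 30 → max 30
CropF regrets: 25, 15, 0, 19, 0 → max 25
CropB regrets: 16, 14, 29, 26, 16 → max 29
CropD regrets: 15, 0, 0, 11, 9 → max 15
CropG regrets: 31, 2, 8, 0, 19 → max 31
CropA regrets: 25, 1, 32, 1, 11 → max 32
Smallest max regret = 15 → CropD.

CropD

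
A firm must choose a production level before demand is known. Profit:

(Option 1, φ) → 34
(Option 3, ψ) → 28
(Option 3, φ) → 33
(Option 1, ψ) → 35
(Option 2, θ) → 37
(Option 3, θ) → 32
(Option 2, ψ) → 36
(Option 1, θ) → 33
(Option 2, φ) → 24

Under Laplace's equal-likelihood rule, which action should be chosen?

Option 1

Row averages: Option 1=34, Option 2=97/3, Option 3=31
Highest average = 34 → Option 1.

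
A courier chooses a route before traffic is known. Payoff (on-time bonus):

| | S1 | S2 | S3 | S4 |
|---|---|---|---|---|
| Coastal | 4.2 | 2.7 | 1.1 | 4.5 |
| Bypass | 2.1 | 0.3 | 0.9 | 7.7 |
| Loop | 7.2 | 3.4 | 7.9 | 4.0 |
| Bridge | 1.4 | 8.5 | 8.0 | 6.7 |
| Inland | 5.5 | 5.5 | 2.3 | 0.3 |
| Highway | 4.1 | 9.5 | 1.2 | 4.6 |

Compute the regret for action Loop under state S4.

Best payoff under S4 is 7.7.
Regret = 7.7 − 4.0 = 3.7.

3.7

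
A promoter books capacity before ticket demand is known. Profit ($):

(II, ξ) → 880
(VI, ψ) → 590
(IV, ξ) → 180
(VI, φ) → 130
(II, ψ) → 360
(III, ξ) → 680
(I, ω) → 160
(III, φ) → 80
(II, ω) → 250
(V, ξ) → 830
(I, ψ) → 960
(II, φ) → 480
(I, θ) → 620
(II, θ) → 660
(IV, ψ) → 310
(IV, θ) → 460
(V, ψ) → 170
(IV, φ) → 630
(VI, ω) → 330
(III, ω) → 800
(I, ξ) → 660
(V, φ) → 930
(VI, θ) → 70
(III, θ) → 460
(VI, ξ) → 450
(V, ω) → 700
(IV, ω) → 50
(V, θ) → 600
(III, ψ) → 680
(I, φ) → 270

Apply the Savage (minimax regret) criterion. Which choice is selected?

Column bests: θ=660, φ=930, ψ=960, ω=800, ξ=880.
I regrets: 40, 660, 0, 640, 220 → max 660
II regrets: 0, 450, 600, 550, 0 → max 600
III regrets: 200, 850, 280, 0, 200 → max 850
IV regrets: 200, 300, 650, 750, 700 → max 750
V regrets: 60, 0, 790, 100, 50 → max 790
VI regrets: 590, 800, 370, 470, 430 → max 800
Smallest max regret = 600 → II.

II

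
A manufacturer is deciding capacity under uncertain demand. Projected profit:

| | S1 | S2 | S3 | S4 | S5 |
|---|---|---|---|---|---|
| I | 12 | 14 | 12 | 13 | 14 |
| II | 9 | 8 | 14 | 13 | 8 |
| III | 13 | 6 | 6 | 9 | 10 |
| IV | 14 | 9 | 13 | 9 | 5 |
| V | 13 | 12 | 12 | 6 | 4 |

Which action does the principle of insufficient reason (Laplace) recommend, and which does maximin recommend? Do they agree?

laplace → I; maximin → I (agree)

Row averages: I=13, II=10.4, III=8.8, IV=10, V=9.4
Highest average = 13 → I.
Row minima: I=12, II=8, III=6, IV=5, V=4
Best worst-case = 12 → I.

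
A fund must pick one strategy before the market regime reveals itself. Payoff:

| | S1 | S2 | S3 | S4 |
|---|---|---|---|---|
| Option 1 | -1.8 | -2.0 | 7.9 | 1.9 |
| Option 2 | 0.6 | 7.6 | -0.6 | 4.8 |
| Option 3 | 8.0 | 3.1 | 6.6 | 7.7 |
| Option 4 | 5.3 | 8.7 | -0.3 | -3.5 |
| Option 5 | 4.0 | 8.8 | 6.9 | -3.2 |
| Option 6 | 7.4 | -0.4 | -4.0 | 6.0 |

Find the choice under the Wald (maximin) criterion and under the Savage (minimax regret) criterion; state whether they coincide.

Row minima: Option 1=-2.0, Option 2=-0.6, Option 3=3.1, Option 4=-3.5, Option 5=-3.2, Option 6=-4.0
Best worst-case = 3.1 → Option 3.
Column bests: S1=8.0, S2=8.8, S3=7.9, S4=7.7.
Option 1 regrets: 9.8, 10.8, 0.0, 5.8 → max 10.8
Option 2 regrets: 7.4, 1.2, 8.5, 2.9 → max 8.5
Option 3 regrets: 0.0, 5.7, 1.3, 0.0 → max 5.7
Option 4 regrets: 2.7, 0.1, 8.2, 11.2 → max 11.2
Option 5 regrets: 4.0, 0.0, 1.0, 10.9 → max 10.9
Option 6 regrets: 0.6, 9.2, 11.9, 1.7 → max 11.9
Smallest max regret = 5.7 → Option 3.

maximin → Option 3; minimax regret → Option 3 (agree)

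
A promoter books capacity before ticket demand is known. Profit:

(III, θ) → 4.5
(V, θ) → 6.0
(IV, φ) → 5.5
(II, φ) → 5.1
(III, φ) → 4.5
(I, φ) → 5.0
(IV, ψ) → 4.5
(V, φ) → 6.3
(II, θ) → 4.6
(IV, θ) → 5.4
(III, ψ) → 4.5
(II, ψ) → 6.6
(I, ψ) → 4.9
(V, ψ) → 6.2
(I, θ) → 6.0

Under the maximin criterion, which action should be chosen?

V

Row minima: I=4.9, II=4.6, III=4.5, IV=4.5, V=6.0
Best worst-case = 6.0 → V.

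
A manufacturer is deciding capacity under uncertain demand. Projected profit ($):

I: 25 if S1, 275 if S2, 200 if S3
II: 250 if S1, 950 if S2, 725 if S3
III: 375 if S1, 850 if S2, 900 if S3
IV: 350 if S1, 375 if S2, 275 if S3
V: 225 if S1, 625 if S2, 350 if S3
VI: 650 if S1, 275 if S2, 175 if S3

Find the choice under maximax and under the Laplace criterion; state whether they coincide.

Row maxima: I=275, II=950, III=900, IV=375, V=625, VI=650
Best best-case = 950 → II.
Row averages: I=500/3, II=1925/3, III=2125/3, IV=1000/3, V=400, VI=1100/3
Highest average = 2125/3 → III.

maximax → II; laplace → III (disagree)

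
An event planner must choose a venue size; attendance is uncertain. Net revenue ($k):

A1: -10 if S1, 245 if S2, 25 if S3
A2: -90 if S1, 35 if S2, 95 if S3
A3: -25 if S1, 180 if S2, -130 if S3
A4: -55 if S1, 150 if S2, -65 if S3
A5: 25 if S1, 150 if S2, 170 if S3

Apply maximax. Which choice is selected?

A1

Row maxima: A1=245, A2=95, A3=180, A4=150, A5=170
Best best-case = 245 → A1.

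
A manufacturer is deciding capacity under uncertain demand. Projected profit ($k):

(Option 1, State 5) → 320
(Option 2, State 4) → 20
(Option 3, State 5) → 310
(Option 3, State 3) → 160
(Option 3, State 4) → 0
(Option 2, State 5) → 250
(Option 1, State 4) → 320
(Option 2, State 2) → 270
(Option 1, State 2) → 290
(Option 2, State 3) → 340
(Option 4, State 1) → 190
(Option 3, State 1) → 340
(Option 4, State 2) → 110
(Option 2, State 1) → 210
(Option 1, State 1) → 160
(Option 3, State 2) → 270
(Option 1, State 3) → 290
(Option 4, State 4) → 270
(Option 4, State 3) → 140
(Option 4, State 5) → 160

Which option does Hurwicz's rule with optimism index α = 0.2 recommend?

Option 1: 0.2·320 + 0.8·160 = 192
Option 2: 0.2·340 + 0.8·20 = 84
Option 3: 0.2·340 + 0.8·0 = 68
Option 4: 0.2·270 + 0.8·110 = 142
Highest Hurwicz score = 192 → Option 1.

Option 1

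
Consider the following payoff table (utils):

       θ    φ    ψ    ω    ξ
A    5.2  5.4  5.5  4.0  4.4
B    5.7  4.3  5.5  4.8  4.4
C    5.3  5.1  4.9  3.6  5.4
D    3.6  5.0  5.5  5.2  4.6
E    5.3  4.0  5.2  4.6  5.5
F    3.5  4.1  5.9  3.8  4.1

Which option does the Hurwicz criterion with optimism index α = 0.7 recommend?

A: 0.7·5.5 + 0.3·4.0 = 5.05
B: 0.7·5.7 + 0.3·4.3 = 5.28
C: 0.7·5.4 + 0.3·3.6 = 4.86
D: 0.7·5.5 + 0.3·3.6 = 4.93
E: 0.7·5.5 + 0.3·4.0 = 5.05
F: 0.7·5.9 + 0.3·3.5 = 5.18
Highest Hurwicz score = 5.28 → B.

B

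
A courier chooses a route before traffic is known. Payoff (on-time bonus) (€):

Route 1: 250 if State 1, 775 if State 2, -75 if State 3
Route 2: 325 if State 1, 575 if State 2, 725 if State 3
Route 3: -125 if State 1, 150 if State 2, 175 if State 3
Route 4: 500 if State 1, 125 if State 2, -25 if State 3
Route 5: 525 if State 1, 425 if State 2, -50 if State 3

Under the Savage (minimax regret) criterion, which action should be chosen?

Route 2

Column bests: State 1=525, State 2=775, State 3=725.
Route 1 regrets: 275, 0, 800 → max 800
Route 2 regrets: 200, 200, 0 → max 200
Route 3 regrets: 650, 625, 550 → max 650
Route 4 regrets: 25, 650, 750 → max 750
Route 5 regrets: 0, 350, 775 → max 775
Smallest max regret = 200 → Route 2.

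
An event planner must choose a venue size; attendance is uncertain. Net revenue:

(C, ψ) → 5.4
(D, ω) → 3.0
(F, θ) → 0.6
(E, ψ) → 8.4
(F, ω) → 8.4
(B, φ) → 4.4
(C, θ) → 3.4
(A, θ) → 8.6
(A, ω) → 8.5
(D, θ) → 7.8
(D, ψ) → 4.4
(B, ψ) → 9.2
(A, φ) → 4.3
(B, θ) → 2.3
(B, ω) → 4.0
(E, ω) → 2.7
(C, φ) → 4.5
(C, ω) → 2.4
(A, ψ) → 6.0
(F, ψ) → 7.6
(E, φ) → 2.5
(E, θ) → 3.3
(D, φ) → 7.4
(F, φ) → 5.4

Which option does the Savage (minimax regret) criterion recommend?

Column bests: θ=8.6, φ=7.4, ψ=9.2, ω=8.5.
A regrets: 0.0, 3.1, 3.2, 0.0 → max 3.2
B regrets: 6.3, 3.0, 0.0, 4.5 → max 6.3
C regrets: 5.2, 2.9, 3.8, 6.1 → max 6.1
D regrets: 0.8, 0.0, 4.8, 5.5 → max 5.5
E regrets: 5.3, 4.9, 0.8, 5.8 → max 5.8
F regrets: 8.0, 2.0, 1.6, 0.1 → max 8.0
Smallest max regret = 3.2 → A.

A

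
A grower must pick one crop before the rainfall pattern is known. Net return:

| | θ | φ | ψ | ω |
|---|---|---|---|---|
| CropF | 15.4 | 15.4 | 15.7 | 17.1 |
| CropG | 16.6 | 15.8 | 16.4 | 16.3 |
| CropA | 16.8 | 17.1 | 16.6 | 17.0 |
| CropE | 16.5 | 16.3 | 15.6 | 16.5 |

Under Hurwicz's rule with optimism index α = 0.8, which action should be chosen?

CropA

CropF: 0.8·17.1 + 0.2·15.4 = 16.76
CropG: 0.8·16.6 + 0.2·15.8 = 16.44
CropA: 0.8·17.1 + 0.2·16.6 = 17
CropE: 0.8·16.5 + 0.2·15.6 = 16.32
Highest Hurwicz score = 17 → CropA.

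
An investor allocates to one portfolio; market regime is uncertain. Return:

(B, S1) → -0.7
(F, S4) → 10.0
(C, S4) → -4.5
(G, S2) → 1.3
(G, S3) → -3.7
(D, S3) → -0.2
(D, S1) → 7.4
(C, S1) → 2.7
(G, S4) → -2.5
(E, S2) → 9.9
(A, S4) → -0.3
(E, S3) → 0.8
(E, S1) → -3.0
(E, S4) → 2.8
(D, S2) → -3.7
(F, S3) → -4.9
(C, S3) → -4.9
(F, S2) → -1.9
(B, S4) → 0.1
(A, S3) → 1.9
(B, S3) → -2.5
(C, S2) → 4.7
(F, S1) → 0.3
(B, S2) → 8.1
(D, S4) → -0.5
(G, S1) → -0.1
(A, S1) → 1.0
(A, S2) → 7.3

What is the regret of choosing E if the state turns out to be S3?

1.1

Best payoff under S3 is 1.9.
Regret = 1.9 − 0.8 = 1.1.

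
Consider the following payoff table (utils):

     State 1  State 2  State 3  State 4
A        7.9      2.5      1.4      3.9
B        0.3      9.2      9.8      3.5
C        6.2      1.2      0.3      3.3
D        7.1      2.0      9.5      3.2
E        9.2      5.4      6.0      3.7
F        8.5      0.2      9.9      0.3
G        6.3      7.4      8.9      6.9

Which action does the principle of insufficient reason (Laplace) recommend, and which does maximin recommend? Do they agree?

Row averages: A=3.925, B=5.7, C=2.75, D=5.45, E=6.075, F=4.725, G=7.375
Highest average = 7.375 → G.
Row minima: A=1.4, B=0.3, C=0.3, D=2.0, E=3.7, F=0.2, G=6.3
Best worst-case = 6.3 → G.

laplace → G; maximin → G (agree)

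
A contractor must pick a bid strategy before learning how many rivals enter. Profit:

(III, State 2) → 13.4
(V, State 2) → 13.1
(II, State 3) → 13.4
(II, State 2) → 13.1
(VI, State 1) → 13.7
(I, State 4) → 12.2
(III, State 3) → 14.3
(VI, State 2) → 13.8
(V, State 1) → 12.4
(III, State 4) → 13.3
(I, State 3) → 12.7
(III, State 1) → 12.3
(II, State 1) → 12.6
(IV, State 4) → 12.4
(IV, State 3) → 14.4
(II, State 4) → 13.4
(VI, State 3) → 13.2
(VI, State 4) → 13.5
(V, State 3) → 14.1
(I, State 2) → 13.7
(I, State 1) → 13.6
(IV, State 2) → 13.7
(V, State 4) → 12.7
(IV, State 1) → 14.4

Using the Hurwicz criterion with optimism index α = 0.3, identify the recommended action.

I: 0.3·13.7 + 0.7·12.2 = 12.65
II: 0.3·13.4 + 0.7·12.6 = 12.84
III: 0.3·14.3 + 0.7·12.3 = 12.9
IV: 0.3·14.4 + 0.7·12.4 = 13
V: 0.3·14.1 + 0.7·12.4 = 12.91
VI: 0.3·13.8 + 0.7·13.2 = 13.38
Highest Hurwicz score = 13.38 → VI.

VI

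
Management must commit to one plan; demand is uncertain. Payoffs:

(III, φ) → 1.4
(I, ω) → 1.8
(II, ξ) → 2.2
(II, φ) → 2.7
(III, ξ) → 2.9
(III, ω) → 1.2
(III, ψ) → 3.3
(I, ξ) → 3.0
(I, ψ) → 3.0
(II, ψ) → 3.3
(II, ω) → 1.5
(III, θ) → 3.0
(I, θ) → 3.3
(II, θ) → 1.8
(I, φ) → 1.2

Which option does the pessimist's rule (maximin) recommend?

II

Row minima: I=1.2, II=1.5, III=1.2
Best worst-case = 1.5 → II.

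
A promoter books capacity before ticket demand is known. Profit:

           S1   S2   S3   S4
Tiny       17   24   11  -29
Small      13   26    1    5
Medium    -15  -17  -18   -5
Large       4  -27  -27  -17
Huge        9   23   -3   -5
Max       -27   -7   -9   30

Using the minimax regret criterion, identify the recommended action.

Column bests: S1=17, S2=26, S3=11, S4=30.
Tiny regrets: 0, 2, 0, 59 → max 59
Small regrets: 4, 0, 10, 25 → max 25
Medium regrets: 32, 43, 29, 35 → max 43
Large regrets: 13, 53, 38, 47 → max 53
Huge regrets: 8, 3, 14, 35 → max 35
Max regrets: 44, 33, 20, 0 → max 44
Smallest max regret = 25 → Small.

Small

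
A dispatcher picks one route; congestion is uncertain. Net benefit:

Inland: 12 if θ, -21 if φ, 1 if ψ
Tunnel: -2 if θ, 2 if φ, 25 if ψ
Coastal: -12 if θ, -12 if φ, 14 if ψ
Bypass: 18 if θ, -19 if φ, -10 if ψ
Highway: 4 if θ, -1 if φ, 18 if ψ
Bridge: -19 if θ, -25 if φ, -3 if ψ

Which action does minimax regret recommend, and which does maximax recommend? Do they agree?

minimax regret → Highway; maximax → Tunnel (disagree)

Column bests: θ=18, φ=2, ψ=25.
Inland regrets: 6, 23, 24 → max 24
Tunnel regrets: 20, 0, 0 → max 20
Coastal regrets: 30, 14, 11 → max 30
Bypass regrets: 0, 21, 35 → max 35
Highway regrets: 14, 3, 7 → max 14
Bridge regrets: 37, 27, 28 → max 37
Smallest max regret = 14 → Highway.
Row maxima: Inland=12, Tunnel=25, Coastal=14, Bypass=18, Highway=18, Bridge=-3
Best best-case = 25 → Tunnel.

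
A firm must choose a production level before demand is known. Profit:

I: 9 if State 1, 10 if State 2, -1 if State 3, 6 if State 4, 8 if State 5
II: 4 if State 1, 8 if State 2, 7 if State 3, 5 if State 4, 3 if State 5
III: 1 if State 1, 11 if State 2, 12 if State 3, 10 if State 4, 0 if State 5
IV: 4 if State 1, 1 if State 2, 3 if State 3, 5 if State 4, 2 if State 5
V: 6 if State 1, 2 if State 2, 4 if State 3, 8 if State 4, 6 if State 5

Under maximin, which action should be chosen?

Row minima: I=-1, II=3, III=0, IV=1, V=2
Best worst-case = 3 → II.

II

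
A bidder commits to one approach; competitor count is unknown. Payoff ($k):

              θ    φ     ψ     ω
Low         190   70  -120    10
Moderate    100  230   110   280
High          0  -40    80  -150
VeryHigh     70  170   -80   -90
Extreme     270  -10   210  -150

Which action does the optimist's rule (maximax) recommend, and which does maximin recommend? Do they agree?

Row maxima: Low=190, Moderate=280, High=80, VeryHigh=170, Extreme=270
Best best-case = 280 → Moderate.
Row minima: Low=-120, Moderate=100, High=-150, VeryHigh=-90, Extreme=-150
Best worst-case = 100 → Moderate.

maximax → Moderate; maximin → Moderate (agree)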